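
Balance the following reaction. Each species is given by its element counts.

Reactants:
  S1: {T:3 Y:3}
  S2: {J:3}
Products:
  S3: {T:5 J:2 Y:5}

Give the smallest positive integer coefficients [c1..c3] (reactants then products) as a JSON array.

Coefficients: [5, 2, 3]

T: 5·3+2·0 = 15 | 3·5 = 15
J: 5·0+2·3 = 6 | 3·2 = 6
Y: 5·3+2·0 = 15 | 3·5 = 15
gcd(5,2,3) = 1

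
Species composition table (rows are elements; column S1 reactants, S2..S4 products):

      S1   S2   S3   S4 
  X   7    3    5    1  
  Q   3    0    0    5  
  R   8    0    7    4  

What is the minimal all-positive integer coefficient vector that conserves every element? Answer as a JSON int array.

X: 5·7 = 35 | 4·3+4·5+3·1 = 35
Q: 5·3 = 15 | 4·0+4·0+3·5 = 15
R: 5·8 = 40 | 4·0+4·7+3·4 = 40
gcd(5,4,4,3) = 1

Coefficients: [5, 4, 4, 3]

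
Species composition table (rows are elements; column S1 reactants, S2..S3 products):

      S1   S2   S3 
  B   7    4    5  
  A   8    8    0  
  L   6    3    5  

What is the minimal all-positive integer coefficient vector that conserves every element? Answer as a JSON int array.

Coefficients: [5, 5, 3]

B: 5·7 = 35 | 5·4+3·5 = 35
A: 5·8 = 40 | 5·8+3·0 = 40
L: 5·6 = 30 | 5·3+3·5 = 30
gcd(5,5,3) = 1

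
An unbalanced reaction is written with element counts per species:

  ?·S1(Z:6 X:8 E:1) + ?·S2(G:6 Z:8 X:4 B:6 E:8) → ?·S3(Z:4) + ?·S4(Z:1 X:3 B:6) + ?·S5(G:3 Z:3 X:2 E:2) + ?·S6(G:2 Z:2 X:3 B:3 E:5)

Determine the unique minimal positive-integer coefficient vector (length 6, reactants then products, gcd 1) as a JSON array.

G: 2·0+5·6 = 30 | 5·0+2·0+6·3+6·2 = 30
Z: 2·6+5·8 = 52 | 5·4+2·1+6·3+6·2 = 52
X: 2·8+5·4 = 36 | 5·0+2·3+6·2+6·3 = 36
B: 2·0+5·6 = 30 | 5·0+2·6+6·0+6·3 = 30
E: 2·1+5·8 = 42 | 5·0+2·0+6·2+6·5 = 42
gcd(2,5,5,2,6,6) = 1

Coefficients: [2, 5, 5, 2, 6, 6]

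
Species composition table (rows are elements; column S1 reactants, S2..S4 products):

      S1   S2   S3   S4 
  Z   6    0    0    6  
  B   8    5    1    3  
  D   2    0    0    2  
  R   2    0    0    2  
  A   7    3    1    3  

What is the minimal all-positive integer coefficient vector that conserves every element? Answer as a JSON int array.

Coefficients: [2, 1, 5, 2]

Z: 2·6 = 12 | 1·0+5·0+2·6 = 12
B: 2·8 = 16 | 1·5+5·1+2·3 = 16
D: 2·2 = 4 | 1·0+5·0+2·2 = 4
R: 2·2 = 4 | 1·0+5·0+2·2 = 4
A: 2·7 = 14 | 1·3+5·1+2·3 = 14
gcd(2,1,5,2) = 1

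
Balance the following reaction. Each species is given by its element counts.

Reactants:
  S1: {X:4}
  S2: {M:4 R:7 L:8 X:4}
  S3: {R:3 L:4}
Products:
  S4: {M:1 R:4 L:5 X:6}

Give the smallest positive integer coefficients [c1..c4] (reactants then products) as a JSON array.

M: 5·0+1·4+3·0 = 4 | 4·1 = 4
R: 5·0+1·7+3·3 = 16 | 4·4 = 16
L: 5·0+1·8+3·4 = 20 | 4·5 = 20
X: 5·4+1·4+3·0 = 24 | 4·6 = 24
gcd(5,1,3,4) = 1

Coefficients: [5, 1, 3, 4]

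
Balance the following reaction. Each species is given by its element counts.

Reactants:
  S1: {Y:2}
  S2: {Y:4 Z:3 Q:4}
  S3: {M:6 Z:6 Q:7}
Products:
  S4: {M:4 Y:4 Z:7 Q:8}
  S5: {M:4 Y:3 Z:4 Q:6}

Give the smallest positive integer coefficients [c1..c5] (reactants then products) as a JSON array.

M: 3·0+4·0+4·6 = 24 | 4·4+2·4 = 24
Y: 3·2+4·4+4·0 = 22 | 4·4+2·3 = 22
Z: 3·0+4·3+4·6 = 36 | 4·7+2·4 = 36
Q: 3·0+4·4+4·7 = 44 | 4·8+2·6 = 44
gcd(3,4,4,4,2) = 1

Coefficients: [3, 4, 4, 4, 2]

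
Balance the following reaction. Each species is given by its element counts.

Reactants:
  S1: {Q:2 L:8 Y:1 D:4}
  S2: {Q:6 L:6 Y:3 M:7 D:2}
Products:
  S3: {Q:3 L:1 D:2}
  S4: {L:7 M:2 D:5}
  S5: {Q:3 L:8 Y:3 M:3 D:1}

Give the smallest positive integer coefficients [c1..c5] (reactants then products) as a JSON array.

Q: 6·2+3·6 = 30 | 5·3+3·0+5·3 = 30
L: 6·8+3·6 = 66 | 5·1+3·7+5·8 = 66
Y: 6·1+3·3 = 15 | 5·0+3·0+5·3 = 15
M: 6·0+3·7 = 21 | 5·0+3·2+5·3 = 21
D: 6·4+3·2 = 30 | 5·2+3·5+5·1 = 30
gcd(6,3,5,3,5) = 1

Coefficients: [6, 3, 5, 3, 5]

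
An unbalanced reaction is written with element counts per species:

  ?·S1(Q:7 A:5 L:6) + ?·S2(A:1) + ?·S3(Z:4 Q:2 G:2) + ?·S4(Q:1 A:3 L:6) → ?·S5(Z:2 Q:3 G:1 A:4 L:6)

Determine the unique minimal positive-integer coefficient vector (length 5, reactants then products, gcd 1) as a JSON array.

Z: 1·0+4·0+3·4+5·0 = 12 | 6·2 = 12
Q: 1·7+4·0+3·2+5·1 = 18 | 6·3 = 18
G: 1·0+4·0+3·2+5·0 = 6 | 6·1 = 6
A: 1·5+4·1+3·0+5·3 = 24 | 6·4 = 24
L: 1·6+4·0+3·0+5·6 = 36 | 6·6 = 36
gcd(1,4,3,5,6) = 1

Coefficients: [1, 4, 3, 5, 6]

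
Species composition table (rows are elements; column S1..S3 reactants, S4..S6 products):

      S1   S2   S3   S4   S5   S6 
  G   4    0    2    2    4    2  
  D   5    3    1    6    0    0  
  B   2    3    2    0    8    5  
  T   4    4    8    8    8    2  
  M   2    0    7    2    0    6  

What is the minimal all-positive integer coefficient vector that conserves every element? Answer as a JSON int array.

G: 4·4+4·0+4·2 = 24 | 6·2+1·4+4·2 = 24
D: 4·5+4·3+4·1 = 36 | 6·6+1·0+4·0 = 36
B: 4·2+4·3+4·2 = 28 | 6·0+1·8+4·5 = 28
T: 4·4+4·4+4·8 = 64 | 6·8+1·8+4·2 = 64
M: 4·2+4·0+4·7 = 36 | 6·2+1·0+4·6 = 36
gcd(4,4,4,6,1,4) = 1

Coefficients: [4, 4, 4, 6, 1, 4]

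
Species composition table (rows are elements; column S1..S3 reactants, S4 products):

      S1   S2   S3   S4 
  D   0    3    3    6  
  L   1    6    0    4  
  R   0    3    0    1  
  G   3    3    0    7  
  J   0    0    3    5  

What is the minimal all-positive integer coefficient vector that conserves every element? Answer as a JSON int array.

Coefficients: [6, 1, 5, 3]

D: 6·0+1·3+5·3 = 18 | 3·6 = 18
L: 6·1+1·6+5·0 = 12 | 3·4 = 12
R: 6·0+1·3+5·0 = 3 | 3·1 = 3
G: 6·3+1·3+5·0 = 21 | 3·7 = 21
J: 6·0+1·0+5·3 = 15 | 3·5 = 15
gcd(6,1,5,3) = 1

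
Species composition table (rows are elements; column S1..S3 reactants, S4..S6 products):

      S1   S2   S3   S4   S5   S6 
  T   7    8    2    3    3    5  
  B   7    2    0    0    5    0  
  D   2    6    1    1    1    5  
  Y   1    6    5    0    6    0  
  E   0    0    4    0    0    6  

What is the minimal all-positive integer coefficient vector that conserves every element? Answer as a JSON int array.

T: 3·7+2·8+3·2 = 43 | 6·3+5·3+2·5 = 43
B: 3·7+2·2+3·0 = 25 | 6·0+5·5+2·0 = 25
D: 3·2+2·6+3·1 = 21 | 6·1+5·1+2·5 = 21
Y: 3·1+2·6+3·5 = 30 | 6·0+5·6+2·0 = 30
E: 3·0+2·0+3·4 = 12 | 6·0+5·0+2·6 = 12
gcd(3,2,3,6,5,2) = 1

Coefficients: [3, 2, 3, 6, 5, 2]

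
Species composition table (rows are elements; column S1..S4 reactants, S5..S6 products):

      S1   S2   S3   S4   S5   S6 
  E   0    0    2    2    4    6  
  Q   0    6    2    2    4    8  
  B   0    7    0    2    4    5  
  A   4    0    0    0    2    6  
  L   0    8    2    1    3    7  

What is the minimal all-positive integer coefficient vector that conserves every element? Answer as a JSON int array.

Coefficients: [5, 1, 5, 6, 1, 3]

E: 5·0+1·0+5·2+6·2 = 22 | 1·4+3·6 = 22
Q: 5·0+1·6+5·2+6·2 = 28 | 1·4+3·8 = 28
B: 5·0+1·7+5·0+6·2 = 19 | 1·4+3·5 = 19
A: 5·4+1·0+5·0+6·0 = 20 | 1·2+3·6 = 20
L: 5·0+1·8+5·2+6·1 = 24 | 1·3+3·7 = 24
gcd(5,1,5,6,1,3) = 1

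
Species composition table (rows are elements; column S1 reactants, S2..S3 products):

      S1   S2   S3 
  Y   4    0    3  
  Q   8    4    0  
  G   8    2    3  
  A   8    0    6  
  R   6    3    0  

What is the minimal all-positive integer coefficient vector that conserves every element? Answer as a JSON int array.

Y: 3·4 = 12 | 6·0+4·3 = 12
Q: 3·8 = 24 | 6·4+4·0 = 24
G: 3·8 = 24 | 6·2+4·3 = 24
A: 3·8 = 24 | 6·0+4·6 = 24
R: 3·6 = 18 | 6·3+4·0 = 18
gcd(3,6,4) = 1

Coefficients: [3, 6, 4]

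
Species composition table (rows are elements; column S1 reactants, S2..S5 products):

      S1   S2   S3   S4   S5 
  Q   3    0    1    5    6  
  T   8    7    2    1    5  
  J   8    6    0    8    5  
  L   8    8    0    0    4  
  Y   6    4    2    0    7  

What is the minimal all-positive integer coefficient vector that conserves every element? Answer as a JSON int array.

Coefficients: [6, 5, 1, 1, 2]

Q: 6·3 = 18 | 5·0+1·1+1·5+2·6 = 18
T: 6·8 = 48 | 5·7+1·2+1·1+2·5 = 48
J: 6·8 = 48 | 5·6+1·0+1·8+2·5 = 48
L: 6·8 = 48 | 5·8+1·0+1·0+2·4 = 48
Y: 6·6 = 36 | 5·4+1·2+1·0+2·7 = 36
gcd(6,5,1,1,2) = 1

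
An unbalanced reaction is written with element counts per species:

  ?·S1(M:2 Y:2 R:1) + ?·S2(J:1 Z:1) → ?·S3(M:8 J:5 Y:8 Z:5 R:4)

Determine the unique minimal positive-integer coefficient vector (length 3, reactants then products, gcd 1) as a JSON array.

M: 4·2+5·0 = 8 | 1·8 = 8
J: 4·0+5·1 = 5 | 1·5 = 5
Y: 4·2+5·0 = 8 | 1·8 = 8
Z: 4·0+5·1 = 5 | 1·5 = 5
R: 4·1+5·0 = 4 | 1·4 = 4
gcd(4,5,1) = 1

Coefficients: [4, 5, 1]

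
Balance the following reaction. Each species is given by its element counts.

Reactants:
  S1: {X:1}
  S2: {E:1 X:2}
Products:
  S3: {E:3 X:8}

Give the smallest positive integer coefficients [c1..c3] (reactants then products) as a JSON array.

Coefficients: [2, 3, 1]

E: 2·0+3·1 = 3 | 1·3 = 3
X: 2·1+3·2 = 8 | 1·8 = 8
gcd(2,3,1) = 1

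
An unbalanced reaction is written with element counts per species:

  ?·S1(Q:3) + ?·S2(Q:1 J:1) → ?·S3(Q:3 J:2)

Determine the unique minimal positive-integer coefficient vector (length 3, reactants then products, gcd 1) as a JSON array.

Coefficients: [1, 6, 3]

Q: 1·3+6·1 = 9 | 3·3 = 9
J: 1·0+6·1 = 6 | 3·2 = 6
gcd(1,6,3) = 1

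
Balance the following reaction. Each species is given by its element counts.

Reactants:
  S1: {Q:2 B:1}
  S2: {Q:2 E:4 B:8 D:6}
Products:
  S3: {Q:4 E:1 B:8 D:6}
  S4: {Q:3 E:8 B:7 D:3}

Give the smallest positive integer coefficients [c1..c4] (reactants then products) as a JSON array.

Q: 6·2+5·2 = 22 | 4·4+2·3 = 22
E: 6·0+5·4 = 20 | 4·1+2·8 = 20
B: 6·1+5·8 = 46 | 4·8+2·7 = 46
D: 6·0+5·6 = 30 | 4·6+2·3 = 30
gcd(6,5,4,2) = 1

Coefficients: [6, 5, 4, 2]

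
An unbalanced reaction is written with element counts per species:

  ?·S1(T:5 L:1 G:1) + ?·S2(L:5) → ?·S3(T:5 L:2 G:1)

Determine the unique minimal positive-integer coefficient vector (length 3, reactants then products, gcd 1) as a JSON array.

T: 5·5+1·0 = 25 | 5·5 = 25
L: 5·1+1·5 = 10 | 5·2 = 10
G: 5·1+1·0 = 5 | 5·1 = 5
gcd(5,1,5) = 1

Coefficients: [5, 1, 5]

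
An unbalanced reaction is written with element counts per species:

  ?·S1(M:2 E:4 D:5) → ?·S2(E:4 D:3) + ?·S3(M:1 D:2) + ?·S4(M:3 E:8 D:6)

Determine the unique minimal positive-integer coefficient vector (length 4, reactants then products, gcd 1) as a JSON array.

Coefficients: [3, 1, 3, 1]

M: 3·2 = 6 | 1·0+3·1+1·3 = 6
E: 3·4 = 12 | 1·4+3·0+1·8 = 12
D: 3·5 = 15 | 1·3+3·2+1·6 = 15
gcd(3,1,3,1) = 1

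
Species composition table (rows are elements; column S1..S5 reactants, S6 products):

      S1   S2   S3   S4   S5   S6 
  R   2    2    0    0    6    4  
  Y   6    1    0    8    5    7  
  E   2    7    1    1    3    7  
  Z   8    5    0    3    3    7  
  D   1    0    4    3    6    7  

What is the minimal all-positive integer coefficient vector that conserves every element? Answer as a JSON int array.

R: 1·2+3·2+4·0+2·0+2·6 = 20 | 5·4 = 20
Y: 1·6+3·1+4·0+2·8+2·5 = 35 | 5·7 = 35
E: 1·2+3·7+4·1+2·1+2·3 = 35 | 5·7 = 35
Z: 1·8+3·5+4·0+2·3+2·3 = 35 | 5·7 = 35
D: 1·1+3·0+4·4+2·3+2·6 = 35 | 5·7 = 35
gcd(1,3,4,2,2,5) = 1

Coefficients: [1, 3, 4, 2, 2, 5]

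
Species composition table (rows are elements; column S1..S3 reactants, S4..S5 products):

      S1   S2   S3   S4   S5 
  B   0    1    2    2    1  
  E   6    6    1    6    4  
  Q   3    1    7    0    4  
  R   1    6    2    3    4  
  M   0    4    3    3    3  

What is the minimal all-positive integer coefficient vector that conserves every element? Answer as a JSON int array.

Coefficients: [1, 3, 2, 1, 5]

B: 1·0+3·1+2·2 = 7 | 1·2+5·1 = 7
E: 1·6+3·6+2·1 = 26 | 1·6+5·4 = 26
Q: 1·3+3·1+2·7 = 20 | 1·0+5·4 = 20
R: 1·1+3·6+2·2 = 23 | 1·3+5·4 = 23
M: 1·0+3·4+2·3 = 18 | 1·3+5·3 = 18
gcd(1,3,2,1,5) = 1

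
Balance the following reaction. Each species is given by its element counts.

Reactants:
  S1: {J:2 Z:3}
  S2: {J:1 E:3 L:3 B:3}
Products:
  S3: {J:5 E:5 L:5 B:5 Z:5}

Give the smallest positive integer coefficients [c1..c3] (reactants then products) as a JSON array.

Coefficients: [5, 5, 3]

J: 5·2+5·1 = 15 | 3·5 = 15
E: 5·0+5·3 = 15 | 3·5 = 15
L: 5·0+5·3 = 15 | 3·5 = 15
B: 5·0+5·3 = 15 | 3·5 = 15
Z: 5·3+5·0 = 15 | 3·5 = 15
gcd(5,5,3) = 1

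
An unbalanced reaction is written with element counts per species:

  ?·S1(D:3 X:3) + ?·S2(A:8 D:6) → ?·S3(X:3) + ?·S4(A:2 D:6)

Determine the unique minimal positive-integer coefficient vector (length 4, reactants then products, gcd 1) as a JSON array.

Coefficients: [6, 1, 6, 4]

A: 6·0+1·8 = 8 | 6·0+4·2 = 8
D: 6·3+1·6 = 24 | 6·0+4·6 = 24
X: 6·3+1·0 = 18 | 6·3+4·0 = 18
gcd(6,1,6,4) = 1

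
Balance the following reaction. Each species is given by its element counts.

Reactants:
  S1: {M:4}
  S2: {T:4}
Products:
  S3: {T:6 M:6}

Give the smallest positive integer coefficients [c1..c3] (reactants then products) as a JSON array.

T: 3·0+3·4 = 12 | 2·6 = 12
M: 3·4+3·0 = 12 | 2·6 = 12
gcd(3,3,2) = 1

Coefficients: [3, 3, 2]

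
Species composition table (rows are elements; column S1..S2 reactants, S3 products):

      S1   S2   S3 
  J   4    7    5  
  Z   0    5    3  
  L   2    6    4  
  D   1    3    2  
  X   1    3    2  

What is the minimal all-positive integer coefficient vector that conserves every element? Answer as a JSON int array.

J: 1·4+3·7 = 25 | 5·5 = 25
Z: 1·0+3·5 = 15 | 5·3 = 15
L: 1·2+3·6 = 20 | 5·4 = 20
D: 1·1+3·3 = 10 | 5·2 = 10
X: 1·1+3·3 = 10 | 5·2 = 10
gcd(1,3,5) = 1

Coefficients: [1, 3, 5]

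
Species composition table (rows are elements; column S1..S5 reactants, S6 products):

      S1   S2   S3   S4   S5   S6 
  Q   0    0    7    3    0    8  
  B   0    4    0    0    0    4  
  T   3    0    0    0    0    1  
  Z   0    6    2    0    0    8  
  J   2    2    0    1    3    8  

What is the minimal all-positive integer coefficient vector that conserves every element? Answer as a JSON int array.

Coefficients: [1, 3, 3, 1, 5, 3]

Q: 1·0+3·0+3·7+1·3+5·0 = 24 | 3·8 = 24
B: 1·0+3·4+3·0+1·0+5·0 = 12 | 3·4 = 12
T: 1·3+3·0+3·0+1·0+5·0 = 3 | 3·1 = 3
Z: 1·0+3·6+3·2+1·0+5·0 = 24 | 3·8 = 24
J: 1·2+3·2+3·0+1·1+5·3 = 24 | 3·8 = 24
gcd(1,3,3,1,5,3) = 1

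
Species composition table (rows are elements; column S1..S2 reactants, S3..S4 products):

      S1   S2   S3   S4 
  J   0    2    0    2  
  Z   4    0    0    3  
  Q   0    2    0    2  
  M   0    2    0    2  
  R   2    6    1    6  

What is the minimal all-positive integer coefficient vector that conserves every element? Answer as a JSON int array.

Coefficients: [3, 4, 6, 4]

J: 3·0+4·2 = 8 | 6·0+4·2 = 8
Z: 3·4+4·0 = 12 | 6·0+4·3 = 12
Q: 3·0+4·2 = 8 | 6·0+4·2 = 8
M: 3·0+4·2 = 8 | 6·0+4·2 = 8
R: 3·2+4·6 = 30 | 6·1+4·6 = 30
gcd(3,4,6,4) = 1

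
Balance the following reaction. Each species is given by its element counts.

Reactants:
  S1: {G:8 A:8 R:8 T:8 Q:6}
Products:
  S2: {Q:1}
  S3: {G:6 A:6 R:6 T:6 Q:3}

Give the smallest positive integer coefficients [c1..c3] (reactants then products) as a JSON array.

Coefficients: [3, 6, 4]

G: 3·8 = 24 | 6·0+4·6 = 24
A: 3·8 = 24 | 6·0+4·6 = 24
R: 3·8 = 24 | 6·0+4·6 = 24
T: 3·8 = 24 | 6·0+4·6 = 24
Q: 3·6 = 18 | 6·1+4·3 = 18
gcd(3,6,4) = 1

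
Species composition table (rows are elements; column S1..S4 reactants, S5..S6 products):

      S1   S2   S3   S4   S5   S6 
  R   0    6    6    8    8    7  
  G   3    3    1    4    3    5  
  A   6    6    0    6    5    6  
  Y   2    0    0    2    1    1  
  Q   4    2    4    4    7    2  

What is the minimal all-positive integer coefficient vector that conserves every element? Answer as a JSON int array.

Coefficients: [3, 3, 6, 1, 6, 2]

R: 3·0+3·6+6·6+1·8 = 62 | 6·8+2·7 = 62
G: 3·3+3·3+6·1+1·4 = 28 | 6·3+2·5 = 28
A: 3·6+3·6+6·0+1·6 = 42 | 6·5+2·6 = 42
Y: 3·2+3·0+6·0+1·2 = 8 | 6·1+2·1 = 8
Q: 3·4+3·2+6·4+1·4 = 46 | 6·7+2·2 = 46
gcd(3,3,6,1,6,2) = 1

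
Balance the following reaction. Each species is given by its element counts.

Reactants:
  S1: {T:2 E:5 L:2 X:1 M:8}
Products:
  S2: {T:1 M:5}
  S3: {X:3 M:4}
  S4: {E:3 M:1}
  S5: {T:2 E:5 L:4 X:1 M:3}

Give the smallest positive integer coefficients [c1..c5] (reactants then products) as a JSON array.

T: 6·2 = 12 | 6·1+1·0+5·0+3·2 = 12
E: 6·5 = 30 | 6·0+1·0+5·3+3·5 = 30
L: 6·2 = 12 | 6·0+1·0+5·0+3·4 = 12
X: 6·1 = 6 | 6·0+1·3+5·0+3·1 = 6
M: 6·8 = 48 | 6·5+1·4+5·1+3·3 = 48
gcd(6,6,1,5,3) = 1

Coefficients: [6, 6, 1, 5, 3]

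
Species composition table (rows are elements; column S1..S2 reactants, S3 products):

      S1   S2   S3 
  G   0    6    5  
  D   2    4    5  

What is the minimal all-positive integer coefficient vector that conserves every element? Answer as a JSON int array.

Coefficients: [5, 5, 6]

G: 5·0+5·6 = 30 | 6·5 = 30
D: 5·2+5·4 = 30 | 6·5 = 30
gcd(5,5,6) = 1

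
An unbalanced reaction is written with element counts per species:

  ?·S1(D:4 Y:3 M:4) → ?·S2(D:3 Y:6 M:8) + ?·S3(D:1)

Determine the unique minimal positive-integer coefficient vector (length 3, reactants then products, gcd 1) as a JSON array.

Coefficients: [2, 1, 5]

D: 2·4 = 8 | 1·3+5·1 = 8
Y: 2·3 = 6 | 1·6+5·0 = 6
M: 2·4 = 8 | 1·8+5·0 = 8
gcd(2,1,5) = 1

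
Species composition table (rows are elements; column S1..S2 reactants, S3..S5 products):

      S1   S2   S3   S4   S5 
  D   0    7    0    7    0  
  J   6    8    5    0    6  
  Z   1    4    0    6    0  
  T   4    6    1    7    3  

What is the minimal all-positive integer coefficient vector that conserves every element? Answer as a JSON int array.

Coefficients: [6, 3, 6, 3, 5]

D: 6·0+3·7 = 21 | 6·0+3·7+5·0 = 21
J: 6·6+3·8 = 60 | 6·5+3·0+5·6 = 60
Z: 6·1+3·4 = 18 | 6·0+3·6+5·0 = 18
T: 6·4+3·6 = 42 | 6·1+3·7+5·3 = 42
gcd(6,3,6,3,5) = 1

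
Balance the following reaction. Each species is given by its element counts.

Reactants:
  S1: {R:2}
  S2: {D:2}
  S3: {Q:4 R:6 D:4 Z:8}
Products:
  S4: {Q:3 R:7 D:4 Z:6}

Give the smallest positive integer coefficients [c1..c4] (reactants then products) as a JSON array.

Q: 5·0+2·0+3·4 = 12 | 4·3 = 12
R: 5·2+2·0+3·6 = 28 | 4·7 = 28
D: 5·0+2·2+3·4 = 16 | 4·4 = 16
Z: 5·0+2·0+3·8 = 24 | 4·6 = 24
gcd(5,2,3,4) = 1

Coefficients: [5, 2, 3, 4]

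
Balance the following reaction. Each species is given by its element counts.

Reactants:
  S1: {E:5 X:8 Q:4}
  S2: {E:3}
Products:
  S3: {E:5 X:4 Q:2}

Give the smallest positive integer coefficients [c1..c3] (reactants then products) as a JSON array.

Coefficients: [3, 5, 6]

E: 3·5+5·3 = 30 | 6·5 = 30
X: 3·8+5·0 = 24 | 6·4 = 24
Q: 3·4+5·0 = 12 | 6·2 = 12
gcd(3,5,6) = 1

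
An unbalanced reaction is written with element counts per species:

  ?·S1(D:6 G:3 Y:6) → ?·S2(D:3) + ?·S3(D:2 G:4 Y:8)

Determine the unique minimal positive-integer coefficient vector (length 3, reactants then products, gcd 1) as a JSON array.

Coefficients: [4, 6, 3]

D: 4·6 = 24 | 6·3+3·2 = 24
G: 4·3 = 12 | 6·0+3·4 = 12
Y: 4·6 = 24 | 6·0+3·8 = 24
gcd(4,6,3) = 1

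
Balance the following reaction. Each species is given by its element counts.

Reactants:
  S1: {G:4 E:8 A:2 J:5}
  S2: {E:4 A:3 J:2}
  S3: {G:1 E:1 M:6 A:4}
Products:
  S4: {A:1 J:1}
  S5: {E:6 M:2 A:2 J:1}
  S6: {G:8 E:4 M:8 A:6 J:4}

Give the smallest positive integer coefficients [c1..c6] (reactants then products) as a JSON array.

Coefficients: [3, 1, 4, 5, 4, 2]

G: 3·4+1·0+4·1 = 16 | 5·0+4·0+2·8 = 16
E: 3·8+1·4+4·1 = 32 | 5·0+4·6+2·4 = 32
M: 3·0+1·0+4·6 = 24 | 5·0+4·2+2·8 = 24
A: 3·2+1·3+4·4 = 25 | 5·1+4·2+2·6 = 25
J: 3·5+1·2+4·0 = 17 | 5·1+4·1+2·4 = 17
gcd(3,1,4,5,4,2) = 1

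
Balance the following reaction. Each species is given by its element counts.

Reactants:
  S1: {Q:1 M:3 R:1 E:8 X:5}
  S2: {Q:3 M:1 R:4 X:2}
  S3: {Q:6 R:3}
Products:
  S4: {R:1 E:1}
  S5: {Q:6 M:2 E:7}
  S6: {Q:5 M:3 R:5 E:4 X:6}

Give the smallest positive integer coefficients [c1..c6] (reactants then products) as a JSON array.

Q: 4·1+5·3+2·6 = 31 | 5·0+1·6+5·5 = 31
M: 4·3+5·1+2·0 = 17 | 5·0+1·2+5·3 = 17
R: 4·1+5·4+2·3 = 30 | 5·1+1·0+5·5 = 30
E: 4·8+5·0+2·0 = 32 | 5·1+1·7+5·4 = 32
X: 4·5+5·2+2·0 = 30 | 5·0+1·0+5·6 = 30
gcd(4,5,2,5,1,5) = 1

Coefficients: [4, 5, 2, 5, 1, 5]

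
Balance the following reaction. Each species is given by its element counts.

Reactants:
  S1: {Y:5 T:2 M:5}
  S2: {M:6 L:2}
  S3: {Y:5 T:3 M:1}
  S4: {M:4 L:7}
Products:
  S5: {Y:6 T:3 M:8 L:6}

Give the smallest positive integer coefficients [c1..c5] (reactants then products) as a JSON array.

Coefficients: [3, 1, 3, 4, 5]

Y: 3·5+1·0+3·5+4·0 = 30 | 5·6 = 30
T: 3·2+1·0+3·3+4·0 = 15 | 5·3 = 15
M: 3·5+1·6+3·1+4·4 = 40 | 5·8 = 40
L: 3·0+1·2+3·0+4·7 = 30 | 5·6 = 30
gcd(3,1,3,4,5) = 1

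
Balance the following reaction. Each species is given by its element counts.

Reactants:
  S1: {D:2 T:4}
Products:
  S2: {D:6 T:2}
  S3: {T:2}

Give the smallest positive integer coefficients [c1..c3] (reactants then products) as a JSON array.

Coefficients: [3, 1, 5]

D: 3·2 = 6 | 1·6+5·0 = 6
T: 3·4 = 12 | 1·2+5·2 = 12
gcd(3,1,5) = 1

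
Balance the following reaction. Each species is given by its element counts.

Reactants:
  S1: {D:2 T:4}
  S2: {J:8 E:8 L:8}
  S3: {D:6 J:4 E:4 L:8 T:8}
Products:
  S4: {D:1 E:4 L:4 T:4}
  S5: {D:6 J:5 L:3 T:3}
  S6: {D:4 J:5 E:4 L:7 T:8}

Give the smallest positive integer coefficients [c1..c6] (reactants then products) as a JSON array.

Coefficients: [5, 2, 6, 6, 4, 4]

D: 5·2+2·0+6·6 = 46 | 6·1+4·6+4·4 = 46
J: 5·0+2·8+6·4 = 40 | 6·0+4·5+4·5 = 40
E: 5·0+2·8+6·4 = 40 | 6·4+4·0+4·4 = 40
L: 5·0+2·8+6·8 = 64 | 6·4+4·3+4·7 = 64
T: 5·4+2·0+6·8 = 68 | 6·4+4·3+4·8 = 68
gcd(5,2,6,6,4,4) = 1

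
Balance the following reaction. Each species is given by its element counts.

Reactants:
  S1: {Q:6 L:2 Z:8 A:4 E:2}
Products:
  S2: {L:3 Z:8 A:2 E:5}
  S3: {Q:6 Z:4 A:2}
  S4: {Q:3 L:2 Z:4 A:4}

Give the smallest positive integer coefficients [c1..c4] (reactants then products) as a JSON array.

Coefficients: [5, 2, 4, 2]

Q: 5·6 = 30 | 2·0+4·6+2·3 = 30
L: 5·2 = 10 | 2·3+4·0+2·2 = 10
Z: 5·8 = 40 | 2·8+4·4+2·4 = 40
A: 5·4 = 20 | 2·2+4·2+2·4 = 20
E: 5·2 = 10 | 2·5+4·0+2·0 = 10
gcd(5,2,4,2) = 1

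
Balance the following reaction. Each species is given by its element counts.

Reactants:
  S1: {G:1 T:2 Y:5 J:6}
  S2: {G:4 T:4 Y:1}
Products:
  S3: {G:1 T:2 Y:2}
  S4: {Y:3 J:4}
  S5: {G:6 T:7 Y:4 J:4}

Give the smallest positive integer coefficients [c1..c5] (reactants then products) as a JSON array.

Coefficients: [6, 5, 2, 5, 4]

G: 6·1+5·4 = 26 | 2·1+5·0+4·6 = 26
T: 6·2+5·4 = 32 | 2·2+5·0+4·7 = 32
Y: 6·5+5·1 = 35 | 2·2+5·3+4·4 = 35
J: 6·6+5·0 = 36 | 2·0+5·4+4·4 = 36
gcd(6,5,2,5,4) = 1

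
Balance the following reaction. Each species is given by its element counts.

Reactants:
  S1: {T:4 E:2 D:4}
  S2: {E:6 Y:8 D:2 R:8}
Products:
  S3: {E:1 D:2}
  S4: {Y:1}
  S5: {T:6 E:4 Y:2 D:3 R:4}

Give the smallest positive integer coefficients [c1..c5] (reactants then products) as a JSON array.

Coefficients: [3, 1, 4, 4, 2]

T: 3·4+1·0 = 12 | 4·0+4·0+2·6 = 12
E: 3·2+1·6 = 12 | 4·1+4·0+2·4 = 12
Y: 3·0+1·8 = 8 | 4·0+4·1+2·2 = 8
D: 3·4+1·2 = 14 | 4·2+4·0+2·3 = 14
R: 3·0+1·8 = 8 | 4·0+4·0+2·4 = 8
gcd(3,1,4,4,2) = 1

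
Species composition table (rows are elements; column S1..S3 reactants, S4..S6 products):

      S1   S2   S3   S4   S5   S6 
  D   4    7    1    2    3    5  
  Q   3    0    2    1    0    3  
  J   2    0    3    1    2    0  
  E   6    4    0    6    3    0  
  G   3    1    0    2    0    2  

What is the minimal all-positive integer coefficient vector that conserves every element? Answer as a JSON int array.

Coefficients: [5, 3, 1, 5, 4, 4]

D: 5·4+3·7+1·1 = 42 | 5·2+4·3+4·5 = 42
Q: 5·3+3·0+1·2 = 17 | 5·1+4·0+4·3 = 17
J: 5·2+3·0+1·3 = 13 | 5·1+4·2+4·0 = 13
E: 5·6+3·4+1·0 = 42 | 5·6+4·3+4·0 = 42
G: 5·3+3·1+1·0 = 18 | 5·2+4·0+4·2 = 18
gcd(5,3,1,5,4,4) = 1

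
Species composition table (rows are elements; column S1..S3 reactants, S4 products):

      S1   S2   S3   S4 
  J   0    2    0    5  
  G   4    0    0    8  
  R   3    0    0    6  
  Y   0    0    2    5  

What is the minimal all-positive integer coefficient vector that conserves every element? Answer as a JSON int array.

Coefficients: [4, 5, 5, 2]

J: 4·0+5·2+5·0 = 10 | 2·5 = 10
G: 4·4+5·0+5·0 = 16 | 2·8 = 16
R: 4·3+5·0+5·0 = 12 | 2·6 = 12
Y: 4·0+5·0+5·2 = 10 | 2·5 = 10
gcd(4,5,5,2) = 1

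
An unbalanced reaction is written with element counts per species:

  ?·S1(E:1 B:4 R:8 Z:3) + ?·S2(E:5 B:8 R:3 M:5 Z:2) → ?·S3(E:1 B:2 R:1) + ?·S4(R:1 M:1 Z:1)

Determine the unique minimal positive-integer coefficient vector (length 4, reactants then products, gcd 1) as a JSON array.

E: 1·1+1·5 = 6 | 6·1+5·0 = 6
B: 1·4+1·8 = 12 | 6·2+5·0 = 12
R: 1·8+1·3 = 11 | 6·1+5·1 = 11
M: 1·0+1·5 = 5 | 6·0+5·1 = 5
Z: 1·3+1·2 = 5 | 6·0+5·1 = 5
gcd(1,1,6,5) = 1

Coefficients: [1, 1, 6, 5]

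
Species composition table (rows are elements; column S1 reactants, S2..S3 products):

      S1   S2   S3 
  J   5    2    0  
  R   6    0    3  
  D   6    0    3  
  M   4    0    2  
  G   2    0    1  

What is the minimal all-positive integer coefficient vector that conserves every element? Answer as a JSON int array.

Coefficients: [2, 5, 4]

J: 2·5 = 10 | 5·2+4·0 = 10
R: 2·6 = 12 | 5·0+4·3 = 12
D: 2·6 = 12 | 5·0+4·3 = 12
M: 2·4 = 8 | 5·0+4·2 = 8
G: 2·2 = 4 | 5·0+4·1 = 4
gcd(2,5,4) = 1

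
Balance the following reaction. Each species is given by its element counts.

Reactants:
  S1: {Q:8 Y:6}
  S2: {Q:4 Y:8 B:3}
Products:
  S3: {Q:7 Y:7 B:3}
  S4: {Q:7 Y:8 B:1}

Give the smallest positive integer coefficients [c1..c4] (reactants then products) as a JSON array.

Q: 5·8+4·4 = 56 | 2·7+6·7 = 56
Y: 5·6+4·8 = 62 | 2·7+6·8 = 62
B: 5·0+4·3 = 12 | 2·3+6·1 = 12
gcd(5,4,2,6) = 1

Coefficients: [5, 4, 2, 6]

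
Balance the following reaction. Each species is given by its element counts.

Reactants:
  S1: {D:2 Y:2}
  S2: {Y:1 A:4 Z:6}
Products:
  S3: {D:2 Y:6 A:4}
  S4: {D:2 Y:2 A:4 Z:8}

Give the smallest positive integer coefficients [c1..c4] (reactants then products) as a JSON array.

D: 4·2+4·0 = 8 | 1·2+3·2 = 8
Y: 4·2+4·1 = 12 | 1·6+3·2 = 12
A: 4·0+4·4 = 16 | 1·4+3·4 = 16
Z: 4·0+4·6 = 24 | 1·0+3·8 = 24
gcd(4,4,1,3) = 1

Coefficients: [4, 4, 1, 3]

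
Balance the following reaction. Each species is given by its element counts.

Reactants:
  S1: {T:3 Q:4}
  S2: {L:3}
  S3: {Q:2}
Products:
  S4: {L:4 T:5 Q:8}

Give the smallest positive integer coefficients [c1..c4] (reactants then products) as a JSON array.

L: 5·0+4·3+2·0 = 12 | 3·4 = 12
T: 5·3+4·0+2·0 = 15 | 3·5 = 15
Q: 5·4+4·0+2·2 = 24 | 3·8 = 24
gcd(5,4,2,3) = 1

Coefficients: [5, 4, 2, 3]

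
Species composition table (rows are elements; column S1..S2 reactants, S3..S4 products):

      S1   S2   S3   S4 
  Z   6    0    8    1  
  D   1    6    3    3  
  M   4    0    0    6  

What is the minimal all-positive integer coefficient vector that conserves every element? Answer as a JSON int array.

Z: 6·6+3·0 = 36 | 4·8+4·1 = 36
D: 6·1+3·6 = 24 | 4·3+4·3 = 24
M: 6·4+3·0 = 24 | 4·0+4·6 = 24
gcd(6,3,4,4) = 1

Coefficients: [6, 3, 4, 4]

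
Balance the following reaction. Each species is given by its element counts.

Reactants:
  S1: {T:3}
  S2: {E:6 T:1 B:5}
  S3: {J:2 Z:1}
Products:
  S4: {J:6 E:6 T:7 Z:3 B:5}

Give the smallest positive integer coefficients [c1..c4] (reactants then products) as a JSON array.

J: 2·0+1·0+3·2 = 6 | 1·6 = 6
E: 2·0+1·6+3·0 = 6 | 1·6 = 6
T: 2·3+1·1+3·0 = 7 | 1·7 = 7
Z: 2·0+1·0+3·1 = 3 | 1·3 = 3
B: 2·0+1·5+3·0 = 5 | 1·5 = 5
gcd(2,1,3,1) = 1

Coefficients: [2, 1, 3, 1]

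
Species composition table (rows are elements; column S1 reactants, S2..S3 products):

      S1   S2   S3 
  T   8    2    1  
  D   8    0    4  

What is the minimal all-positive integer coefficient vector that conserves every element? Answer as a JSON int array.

T: 1·8 = 8 | 3·2+2·1 = 8
D: 1·8 = 8 | 3·0+2·4 = 8
gcd(1,3,2) = 1

Coefficients: [1, 3, 2]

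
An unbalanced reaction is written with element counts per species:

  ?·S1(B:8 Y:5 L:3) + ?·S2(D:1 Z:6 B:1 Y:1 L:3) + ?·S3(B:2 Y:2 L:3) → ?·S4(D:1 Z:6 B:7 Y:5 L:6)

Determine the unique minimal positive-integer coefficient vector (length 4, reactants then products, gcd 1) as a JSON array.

D: 2·0+3·1+1·0 = 3 | 3·1 = 3
Z: 2·0+3·6+1·0 = 18 | 3·6 = 18
B: 2·8+3·1+1·2 = 21 | 3·7 = 21
Y: 2·5+3·1+1·2 = 15 | 3·5 = 15
L: 2·3+3·3+1·3 = 18 | 3·6 = 18
gcd(2,3,1,3) = 1

Coefficients: [2, 3, 1, 3]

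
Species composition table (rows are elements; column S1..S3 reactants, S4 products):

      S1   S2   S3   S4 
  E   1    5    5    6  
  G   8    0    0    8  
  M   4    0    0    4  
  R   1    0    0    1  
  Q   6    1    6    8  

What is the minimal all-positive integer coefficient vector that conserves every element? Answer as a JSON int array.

E: 5·1+4·5+1·5 = 30 | 5·6 = 30
G: 5·8+4·0+1·0 = 40 | 5·8 = 40
M: 5·4+4·0+1·0 = 20 | 5·4 = 20
R: 5·1+4·0+1·0 = 5 | 5·1 = 5
Q: 5·6+4·1+1·6 = 40 | 5·8 = 40
gcd(5,4,1,5) = 1

Coefficients: [5, 4, 1, 5]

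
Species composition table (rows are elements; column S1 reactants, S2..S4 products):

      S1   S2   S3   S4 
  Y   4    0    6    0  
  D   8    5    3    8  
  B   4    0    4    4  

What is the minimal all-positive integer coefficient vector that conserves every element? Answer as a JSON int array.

Y: 3·4 = 12 | 2·0+2·6+1·0 = 12
D: 3·8 = 24 | 2·5+2·3+1·8 = 24
B: 3·4 = 12 | 2·0+2·4+1·4 = 12
gcd(3,2,2,1) = 1

Coefficients: [3, 2, 2, 1]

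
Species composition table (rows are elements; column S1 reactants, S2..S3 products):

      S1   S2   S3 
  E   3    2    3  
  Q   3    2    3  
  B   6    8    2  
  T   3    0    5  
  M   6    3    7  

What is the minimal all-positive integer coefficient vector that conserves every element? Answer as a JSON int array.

Coefficients: [5, 3, 3]

E: 5·3 = 15 | 3·2+3·3 = 15
Q: 5·3 = 15 | 3·2+3·3 = 15
B: 5·6 = 30 | 3·8+3·2 = 30
T: 5·3 = 15 | 3·0+3·5 = 15
M: 5·6 = 30 | 3·3+3·7 = 30
gcd(5,3,3) = 1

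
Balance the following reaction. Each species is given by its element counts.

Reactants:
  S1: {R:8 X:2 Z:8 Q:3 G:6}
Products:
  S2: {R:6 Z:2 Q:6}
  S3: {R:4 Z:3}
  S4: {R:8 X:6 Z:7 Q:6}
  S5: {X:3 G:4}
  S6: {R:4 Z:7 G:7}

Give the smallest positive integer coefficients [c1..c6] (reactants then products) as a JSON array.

R: 6·8 = 48 | 2·6+3·4+1·8+2·0+4·4 = 48
X: 6·2 = 12 | 2·0+3·0+1·6+2·3+4·0 = 12
Z: 6·8 = 48 | 2·2+3·3+1·7+2·0+4·7 = 48
Q: 6·3 = 18 | 2·6+3·0+1·6+2·0+4·0 = 18
G: 6·6 = 36 | 2·0+3·0+1·0+2·4+4·7 = 36
gcd(6,2,3,1,2,4) = 1

Coefficients: [6, 2, 3, 1, 2, 4]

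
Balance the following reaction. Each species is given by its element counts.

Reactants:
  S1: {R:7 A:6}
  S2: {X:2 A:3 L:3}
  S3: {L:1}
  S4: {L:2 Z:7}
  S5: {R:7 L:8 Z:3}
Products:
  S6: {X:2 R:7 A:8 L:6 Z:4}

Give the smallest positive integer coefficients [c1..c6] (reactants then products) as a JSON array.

Coefficients: [5, 6, 4, 3, 1, 6]

X: 5·0+6·2+4·0+3·0+1·0 = 12 | 6·2 = 12
R: 5·7+6·0+4·0+3·0+1·7 = 42 | 6·7 = 42
A: 5·6+6·3+4·0+3·0+1·0 = 48 | 6·8 = 48
L: 5·0+6·3+4·1+3·2+1·8 = 36 | 6·6 = 36
Z: 5·0+6·0+4·0+3·7+1·3 = 24 | 6·4 = 24
gcd(5,6,4,3,1,6) = 1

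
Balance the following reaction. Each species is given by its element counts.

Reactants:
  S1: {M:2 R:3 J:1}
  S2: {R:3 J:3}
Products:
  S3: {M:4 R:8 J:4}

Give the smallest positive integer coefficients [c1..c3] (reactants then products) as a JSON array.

M: 6·2+2·0 = 12 | 3·4 = 12
R: 6·3+2·3 = 24 | 3·8 = 24
J: 6·1+2·3 = 12 | 3·4 = 12
gcd(6,2,3) = 1

Coefficients: [6, 2, 3]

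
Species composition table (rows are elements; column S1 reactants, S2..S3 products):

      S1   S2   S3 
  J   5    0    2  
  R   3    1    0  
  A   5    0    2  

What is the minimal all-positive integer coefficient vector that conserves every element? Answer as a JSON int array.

Coefficients: [2, 6, 5]

J: 2·5 = 10 | 6·0+5·2 = 10
R: 2·3 = 6 | 6·1+5·0 = 6
A: 2·5 = 10 | 6·0+5·2 = 10
gcd(2,6,5) = 1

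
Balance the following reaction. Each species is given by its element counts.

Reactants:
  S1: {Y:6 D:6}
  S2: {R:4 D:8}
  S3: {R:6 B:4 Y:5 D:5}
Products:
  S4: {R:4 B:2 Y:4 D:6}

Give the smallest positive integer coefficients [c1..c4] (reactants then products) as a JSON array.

R: 1·0+1·4+2·6 = 16 | 4·4 = 16
B: 1·0+1·0+2·4 = 8 | 4·2 = 8
Y: 1·6+1·0+2·5 = 16 | 4·4 = 16
D: 1·6+1·8+2·5 = 24 | 4·6 = 24
gcd(1,1,2,4) = 1

Coefficients: [1, 1, 2, 4]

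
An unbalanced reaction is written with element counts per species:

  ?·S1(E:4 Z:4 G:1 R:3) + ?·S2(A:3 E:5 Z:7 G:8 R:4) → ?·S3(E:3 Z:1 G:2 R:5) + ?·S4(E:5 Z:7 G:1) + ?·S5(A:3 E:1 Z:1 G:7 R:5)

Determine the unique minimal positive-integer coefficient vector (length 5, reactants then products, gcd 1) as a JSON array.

A: 3·0+4·3 = 12 | 1·0+5·0+4·3 = 12
E: 3·4+4·5 = 32 | 1·3+5·5+4·1 = 32
Z: 3·4+4·7 = 40 | 1·1+5·7+4·1 = 40
G: 3·1+4·8 = 35 | 1·2+5·1+4·7 = 35
R: 3·3+4·4 = 25 | 1·5+5·0+4·5 = 25
gcd(3,4,1,5,4) = 1

Coefficients: [3, 4, 1, 5, 4]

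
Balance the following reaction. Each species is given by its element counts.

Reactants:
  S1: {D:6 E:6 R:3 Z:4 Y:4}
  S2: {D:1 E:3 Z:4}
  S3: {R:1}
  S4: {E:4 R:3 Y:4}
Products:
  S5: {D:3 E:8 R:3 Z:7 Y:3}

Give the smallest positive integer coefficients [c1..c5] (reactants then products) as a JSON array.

Coefficients: [1, 6, 3, 2, 4]

D: 1·6+6·1+3·0+2·0 = 12 | 4·3 = 12
E: 1·6+6·3+3·0+2·4 = 32 | 4·8 = 32
R: 1·3+6·0+3·1+2·3 = 12 | 4·3 = 12
Z: 1·4+6·4+3·0+2·0 = 28 | 4·7 = 28
Y: 1·4+6·0+3·0+2·4 = 12 | 4·3 = 12
gcd(1,6,3,2,4) = 1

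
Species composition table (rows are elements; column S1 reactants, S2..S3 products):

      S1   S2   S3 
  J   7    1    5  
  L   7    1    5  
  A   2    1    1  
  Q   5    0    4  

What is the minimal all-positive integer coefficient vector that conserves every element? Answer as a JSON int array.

Coefficients: [4, 3, 5]

J: 4·7 = 28 | 3·1+5·5 = 28
L: 4·7 = 28 | 3·1+5·5 = 28
A: 4·2 = 8 | 3·1+5·1 = 8
Q: 4·5 = 20 | 3·0+5·4 = 20
gcd(4,3,5) = 1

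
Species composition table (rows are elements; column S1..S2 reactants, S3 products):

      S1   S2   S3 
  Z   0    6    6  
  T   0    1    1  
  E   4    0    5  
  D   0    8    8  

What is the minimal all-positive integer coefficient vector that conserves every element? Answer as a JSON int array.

Z: 5·0+4·6 = 24 | 4·6 = 24
T: 5·0+4·1 = 4 | 4·1 = 4
E: 5·4+4·0 = 20 | 4·5 = 20
D: 5·0+4·8 = 32 | 4·8 = 32
gcd(5,4,4) = 1

Coefficients: [5, 4, 4]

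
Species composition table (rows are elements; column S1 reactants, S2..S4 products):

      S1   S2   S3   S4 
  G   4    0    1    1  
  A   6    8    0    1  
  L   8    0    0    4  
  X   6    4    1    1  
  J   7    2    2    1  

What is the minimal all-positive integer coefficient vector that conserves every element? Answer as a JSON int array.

G: 2·4 = 8 | 1·0+4·1+4·1 = 8
A: 2·6 = 12 | 1·8+4·0+4·1 = 12
L: 2·8 = 16 | 1·0+4·0+4·4 = 16
X: 2·6 = 12 | 1·4+4·1+4·1 = 12
J: 2·7 = 14 | 1·2+4·2+4·1 = 14
gcd(2,1,4,4) = 1

Coefficients: [2, 1, 4, 4]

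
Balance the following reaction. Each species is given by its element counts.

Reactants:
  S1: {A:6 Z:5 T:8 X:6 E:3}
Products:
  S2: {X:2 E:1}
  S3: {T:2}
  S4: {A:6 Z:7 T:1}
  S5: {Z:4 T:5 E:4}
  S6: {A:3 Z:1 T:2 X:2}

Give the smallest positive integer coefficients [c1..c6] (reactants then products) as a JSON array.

Coefficients: [3, 5, 5, 1, 1, 4]

A: 3·6 = 18 | 5·0+5·0+1·6+1·0+4·3 = 18
Z: 3·5 = 15 | 5·0+5·0+1·7+1·4+4·1 = 15
T: 3·8 = 24 | 5·0+5·2+1·1+1·5+4·2 = 24
X: 3·6 = 18 | 5·2+5·0+1·0+1·0+4·2 = 18
E: 3·3 = 9 | 5·1+5·0+1·0+1·4+4·0 = 9
gcd(3,5,5,1,1,4) = 1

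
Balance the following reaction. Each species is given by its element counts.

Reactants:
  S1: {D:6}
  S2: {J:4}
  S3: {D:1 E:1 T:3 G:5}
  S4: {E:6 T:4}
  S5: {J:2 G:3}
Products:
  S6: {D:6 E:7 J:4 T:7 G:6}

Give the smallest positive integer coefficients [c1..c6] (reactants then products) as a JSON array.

Coefficients: [5, 5, 6, 6, 2, 6]

D: 5·6+5·0+6·1+6·0+2·0 = 36 | 6·6 = 36
E: 5·0+5·0+6·1+6·6+2·0 = 42 | 6·7 = 42
J: 5·0+5·4+6·0+6·0+2·2 = 24 | 6·4 = 24
T: 5·0+5·0+6·3+6·4+2·0 = 42 | 6·7 = 42
G: 5·0+5·0+6·5+6·0+2·3 = 36 | 6·6 = 36
gcd(5,5,6,6,2,6) = 1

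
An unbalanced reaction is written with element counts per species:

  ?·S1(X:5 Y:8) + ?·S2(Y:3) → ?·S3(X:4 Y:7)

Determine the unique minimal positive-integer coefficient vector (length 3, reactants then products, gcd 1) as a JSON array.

X: 4·5+1·0 = 20 | 5·4 = 20
Y: 4·8+1·3 = 35 | 5·7 = 35
gcd(4,1,5) = 1

Coefficients: [4, 1, 5]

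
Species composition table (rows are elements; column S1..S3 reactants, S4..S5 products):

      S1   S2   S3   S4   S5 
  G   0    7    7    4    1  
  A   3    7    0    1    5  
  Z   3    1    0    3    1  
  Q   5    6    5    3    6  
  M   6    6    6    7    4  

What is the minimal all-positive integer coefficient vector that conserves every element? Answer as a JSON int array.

Coefficients: [5, 2, 1, 4, 5]

G: 5·0+2·7+1·7 = 21 | 4·4+5·1 = 21
A: 5·3+2·7+1·0 = 29 | 4·1+5·5 = 29
Z: 5·3+2·1+1·0 = 17 | 4·3+5·1 = 17
Q: 5·5+2·6+1·5 = 42 | 4·3+5·6 = 42
M: 5·6+2·6+1·6 = 48 | 4·7+5·4 = 48
gcd(5,2,1,4,5) = 1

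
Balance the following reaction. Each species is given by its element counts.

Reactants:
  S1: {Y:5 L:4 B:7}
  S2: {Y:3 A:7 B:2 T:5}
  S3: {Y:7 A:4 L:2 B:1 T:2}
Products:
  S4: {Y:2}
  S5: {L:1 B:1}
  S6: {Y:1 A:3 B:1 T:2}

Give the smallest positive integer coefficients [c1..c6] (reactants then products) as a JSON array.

Y: 1·5+2·3+1·7 = 18 | 6·2+6·0+6·1 = 18
A: 1·0+2·7+1·4 = 18 | 6·0+6·0+6·3 = 18
L: 1·4+2·0+1·2 = 6 | 6·0+6·1+6·0 = 6
B: 1·7+2·2+1·1 = 12 | 6·0+6·1+6·1 = 12
T: 1·0+2·5+1·2 = 12 | 6·0+6·0+6·2 = 12
gcd(1,2,1,6,6,6) = 1

Coefficients: [1, 2, 1, 6, 6, 6]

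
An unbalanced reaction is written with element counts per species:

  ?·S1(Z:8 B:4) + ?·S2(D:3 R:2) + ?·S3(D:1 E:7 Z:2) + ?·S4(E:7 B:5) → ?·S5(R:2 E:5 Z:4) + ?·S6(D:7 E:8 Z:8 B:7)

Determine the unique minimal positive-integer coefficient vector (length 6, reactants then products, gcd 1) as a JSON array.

D: 4·0+5·3+6·1+1·0 = 21 | 5·0+3·7 = 21
R: 4·0+5·2+6·0+1·0 = 10 | 5·2+3·0 = 10
E: 4·0+5·0+6·7+1·7 = 49 | 5·5+3·8 = 49
Z: 4·8+5·0+6·2+1·0 = 44 | 5·4+3·8 = 44
B: 4·4+5·0+6·0+1·5 = 21 | 5·0+3·7 = 21
gcd(4,5,6,1,5,3) = 1

Coefficients: [4, 5, 6, 1, 5, 3]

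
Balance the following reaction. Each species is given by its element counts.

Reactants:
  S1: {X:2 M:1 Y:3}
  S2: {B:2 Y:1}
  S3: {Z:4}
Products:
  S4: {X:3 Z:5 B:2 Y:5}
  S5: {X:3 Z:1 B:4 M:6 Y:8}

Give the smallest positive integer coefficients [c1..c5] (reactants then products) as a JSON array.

X: 6·2+5·0+4·0 = 12 | 3·3+1·3 = 12
Z: 6·0+5·0+4·4 = 16 | 3·5+1·1 = 16
B: 6·0+5·2+4·0 = 10 | 3·2+1·4 = 10
M: 6·1+5·0+4·0 = 6 | 3·0+1·6 = 6
Y: 6·3+5·1+4·0 = 23 | 3·5+1·8 = 23
gcd(6,5,4,3,1) = 1

Coefficients: [6, 5, 4, 3, 1]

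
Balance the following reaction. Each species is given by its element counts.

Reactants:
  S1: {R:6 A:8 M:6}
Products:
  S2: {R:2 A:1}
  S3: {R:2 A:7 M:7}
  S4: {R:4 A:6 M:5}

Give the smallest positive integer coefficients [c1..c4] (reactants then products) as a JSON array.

Coefficients: [2, 3, 1, 1]

R: 2·6 = 12 | 3·2+1·2+1·4 = 12
A: 2·8 = 16 | 3·1+1·7+1·6 = 16
M: 2·6 = 12 | 3·0+1·7+1·5 = 12
gcd(2,3,1,1) = 1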